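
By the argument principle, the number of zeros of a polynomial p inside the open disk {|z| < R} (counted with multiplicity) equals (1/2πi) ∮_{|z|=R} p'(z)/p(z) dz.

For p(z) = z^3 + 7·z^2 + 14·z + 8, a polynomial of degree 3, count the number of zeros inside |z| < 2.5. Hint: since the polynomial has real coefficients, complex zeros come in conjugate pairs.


The zeros of p are: -2, -4, -1.
Their magnitudes are: 2, 4, 1.
Zeros with |z| < R = 2.5: -2, -1.
Count = 2.
By the argument principle, (1/2πi) ∮_{|z|=R} p'(z)/p(z) dz equals exactly this count.

Number of zeros inside |z| < 2.5: 2.


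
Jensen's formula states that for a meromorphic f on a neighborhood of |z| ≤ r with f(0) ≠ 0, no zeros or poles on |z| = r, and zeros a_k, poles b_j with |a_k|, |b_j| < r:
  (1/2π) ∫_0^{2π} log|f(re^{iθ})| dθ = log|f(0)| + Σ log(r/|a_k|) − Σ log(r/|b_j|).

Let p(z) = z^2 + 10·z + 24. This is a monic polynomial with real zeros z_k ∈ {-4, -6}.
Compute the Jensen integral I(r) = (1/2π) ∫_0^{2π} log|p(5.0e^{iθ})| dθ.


Zeros: -6, -4; r = 5.0.
Inside |z| < r: -4. Outside (|z| ≥ r): -6.
p(0) = 24, so log|p(0)| = log(24) = 3.1781.
Apply Jensen: I(r) = log|p(0)| + Σ_k log(r/|z_k|), summed over zeros inside |z| < r.
  log(r/|z_k|) for z_k = -4: log(5.0/4) = 0.2231
  Outside zeros (-6) contribute nothing to the Jensen sum.
Sum over inside zeros: 0.2231.
I(r) = log|p(0)| + (inside sum) = 3.1781 + 0.2231 = 3.4012.
Note: since some zeros are outside |z| ≤ r, the simplified n·log(r) form does NOT apply — only the inside zeros contribute.

I(r) ≈ 3.4012.


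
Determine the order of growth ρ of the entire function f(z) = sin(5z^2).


Write sin(w) = (e^{iw} ± e^{−iw})/(2 or 2i), so |sin(w)| ≤ e^{|w|}. With w = 5z^2, |w| ≤ 5r^2 + 0 on |z|=r, giving M(r) ≤ e^{5r^2 + 0} and ρ ≤ 2. For the lower bound, choose z on |z|=r with 5z^2 purely imaginary of modulus 5r^2; then |sin(5z^2)| grows like e^{5r^2}/2, so ρ ≥ 2. Hence ρ = 2.
Therefore ρ = 2.

Order ρ = 2.


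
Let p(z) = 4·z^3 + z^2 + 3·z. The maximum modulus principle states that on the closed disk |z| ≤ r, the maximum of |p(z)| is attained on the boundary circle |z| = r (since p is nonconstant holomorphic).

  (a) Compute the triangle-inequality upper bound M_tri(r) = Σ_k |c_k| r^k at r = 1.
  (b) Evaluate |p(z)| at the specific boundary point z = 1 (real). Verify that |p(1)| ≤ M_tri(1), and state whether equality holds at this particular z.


Coefficients: c_0 = 0, c_1 = 3, c_2 = 1, c_3 = 4. Radius r = 1.
Part (a). Triangle bound: M_tri(r) = Σ_k |c_k| r^k
  = |0|·1^0 + |3|·1^1 + |1|·1^2 + |4|·1^3
  = 0 + 3 + 1 + 4 = 8.
This bounds M(r) := max_{|z|=r} |p(z)| from above; equality holds iff all terms c_k z^k can be made to align in phase at a single z on |z|=r.
Part (b). At z = 1 (real, on the circle |z| = r):
  p(1) = (0)·1^0 + (3)·1^1 + (1)·1^2 + (4)·1^3 = 8.
  |p(1)| = 8.
Since all nonzero coefficients share the same sign, |p(1)| = 8 = M_tri(1); the triangle bound is attained at z = 1, so in fact M(r) = 8.

M_tri(1) = 8; |p(1)| = 8; equality at z=1: yes.


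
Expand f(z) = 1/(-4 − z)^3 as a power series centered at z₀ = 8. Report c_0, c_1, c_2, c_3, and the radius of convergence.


Let w = z − z₀, so z = z₀ + w.
Then -4 − z = -4 − (z₀ + w) = (-4 − z₀) − w = -12 − w.
f(z) = 1/(-12 − w)^3 = (1/(-12)^3) · (1 − w/(-12))^{−3}.
By the binomial series (1−u)^{−3} = Σ_{n≥0} C(n+2, 2) u^n for |u|<1, with u = w/(-12):
  c_n = C(n+2, 2) / (-12)^(n+3).
  c_0 = 1/(-12)^3 = -1/1728.
  c_1 = 3/(-12)^4 = 1/6912.
  c_2 = 6/(-12)^5 = -1/41472.
  c_3 = 10/(-12)^6 = 5/1492992.
The series is valid for |w/d| < 1, i.e. |z − z₀| < |d|.
Radius of convergence: R = |-4 − z₀| = |-12| = 12 (distance from z₀ to the singularity z = -4).

c_0 = -1/1728, c_1 = 1/6912, c_2 = -1/41472, c_3 = 5/1492992; R = 12.


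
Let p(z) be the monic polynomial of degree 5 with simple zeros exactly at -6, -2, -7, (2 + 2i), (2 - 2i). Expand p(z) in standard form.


The polynomial is p(z) = ∏_{α ∈ S} (z − α), where S = {-6, -2, -7, (2 + 2i), (2 - 2i)}.
Expanding the product yields: p(z) = z^5 + 11·z^4 + 16·z^3 -68·z^2 + 208·z + 672.
Note conjugate pairs combine to real quadratics: (z − (2+2i))(z − (2−2i)) = z² − 4z + 8.
The resulting polynomial has degree 5 and real coefficients as required.

p(z) = z^5 + 11·z^4 + 16·z^3 -68·z^2 + 208·z + 672.


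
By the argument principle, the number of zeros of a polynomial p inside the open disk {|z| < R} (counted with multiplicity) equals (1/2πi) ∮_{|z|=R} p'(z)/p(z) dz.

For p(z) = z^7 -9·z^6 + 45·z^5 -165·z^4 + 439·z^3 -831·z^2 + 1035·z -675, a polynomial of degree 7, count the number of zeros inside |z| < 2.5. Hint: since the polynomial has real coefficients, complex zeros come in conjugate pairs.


The zeros of p are: (0 + 3i), (0 - 3i), (2 + 1i), (2 - 1i), (1 + 2i), (1 - 2i), 3.
Their magnitudes are: 3, 3, 2.236, 2.236, 2.236, 2.236, 3.
Zeros with |z| < R = 2.5: (2 + 1i), (2 - 1i), (1 + 2i), (1 - 2i).
Count = 4.
By the argument principle, (1/2πi) ∮_{|z|=R} p'(z)/p(z) dz equals exactly this count.

Number of zeros inside |z| < 2.5: 4.


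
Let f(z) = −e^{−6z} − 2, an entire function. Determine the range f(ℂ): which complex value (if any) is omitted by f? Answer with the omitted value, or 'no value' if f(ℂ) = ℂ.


Little Picard bounds the complement of f(ℂ) to at most one point.
e^{−6z} is never zero on ℂ, so -1·e^{−6z} takes every value in ℂ ∖ {0}. Adding -2 shifts the range to ℂ ∖ {-2}. Thus f omits exactly the value -2.

Omitted value: -2.


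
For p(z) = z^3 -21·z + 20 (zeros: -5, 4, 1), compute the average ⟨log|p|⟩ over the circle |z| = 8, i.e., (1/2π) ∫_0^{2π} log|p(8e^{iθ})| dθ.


Zeros: -5, 1, 4; r = 8.
Inside |z| < r: -5, 1, 4. Outside (|z| ≥ r): ∅.
p(0) = 20, so log|p(0)| = log(20) = 2.9957.
Apply Jensen: I(r) = log|p(0)| + Σ_k log(r/|z_k|), summed over zeros inside |z| < r.
  log(r/|z_k|) for z_k = -5: log(8/5) = 0.4700
  log(r/|z_k|) for z_k = 4: log(8/4) = 0.6931
  log(r/|z_k|) for z_k = 1: log(8/1) = 2.0794
Sum over inside zeros: 3.2426.
I(r) = log|p(0)| + (inside sum) = 2.9957 + 3.2426 = 6.2383.
Closed form (all zeros inside, monic): I(r) = n·log(r) = 3·log(8) = 6.2383. ✓

I(r) ≈ 6.2383.


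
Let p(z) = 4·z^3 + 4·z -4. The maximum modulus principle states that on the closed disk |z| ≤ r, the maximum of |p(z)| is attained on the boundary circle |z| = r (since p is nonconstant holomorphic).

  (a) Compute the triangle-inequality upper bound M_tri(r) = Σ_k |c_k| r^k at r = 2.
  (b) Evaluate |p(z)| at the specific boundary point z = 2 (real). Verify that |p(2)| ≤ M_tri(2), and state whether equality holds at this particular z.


Coefficients: c_0 = -4, c_1 = 4, c_2 = 0, c_3 = 4. Radius r = 2.
Part (a). Triangle bound: M_tri(r) = Σ_k |c_k| r^k
  = |-4|·2^0 + |4|·2^1 + |0|·2^2 + |4|·2^3
  = 4 + 8 + 0 + 32 = 44.
This bounds M(r) := max_{|z|=r} |p(z)| from above; equality holds iff all terms c_k z^k can be made to align in phase at a single z on |z|=r.
Part (b). At z = 2 (real, on the circle |z| = r):
  p(2) = (-4)·2^0 + (4)·2^1 + (0)·2^2 + (4)·2^3 = 36.
  |p(2)| = 36.
Check: |p(2)| = 36 ≤ 44 = M_tri(2). ✓ Equality does not hold at z = 2 (the coefficients have mixed signs, so the terms do not all align in phase there).

M_tri(2) = 44; |p(2)| = 36; equality at z=2: no.


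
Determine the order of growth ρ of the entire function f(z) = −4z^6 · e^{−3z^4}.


M(r) = max_{|z|=r} |-4|·|z|^6·|e^{−3z^4}| = 4·r^6 · e^{3r^4} (the factors attain their maxima compatibly on |z|=r). Then log M(r) = log 4 + 6·log r + 3r^4, dominated by the last term, so log log M(r) ~ 4·log r. The polynomial factor -4z^6 contributes only a log r term and does not affect the order. ρ = 4.
Therefore ρ = 4.

Order ρ = 4.


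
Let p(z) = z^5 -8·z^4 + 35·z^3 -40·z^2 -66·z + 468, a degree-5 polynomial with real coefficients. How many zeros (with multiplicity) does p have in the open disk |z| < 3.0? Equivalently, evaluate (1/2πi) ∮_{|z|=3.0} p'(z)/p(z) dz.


The zeros of p are: (3 + 3i), (3 - 3i), -2, (2 + 3i), (2 - 3i).
Their magnitudes are: 4.243, 4.243, 2, 3.606, 3.606.
Zeros with |z| < R = 3.0: -2.
Count = 1.
By the argument principle, (1/2πi) ∮_{|z|=R} p'(z)/p(z) dz equals exactly this count.

Number of zeros inside |z| < 3.0: 1.


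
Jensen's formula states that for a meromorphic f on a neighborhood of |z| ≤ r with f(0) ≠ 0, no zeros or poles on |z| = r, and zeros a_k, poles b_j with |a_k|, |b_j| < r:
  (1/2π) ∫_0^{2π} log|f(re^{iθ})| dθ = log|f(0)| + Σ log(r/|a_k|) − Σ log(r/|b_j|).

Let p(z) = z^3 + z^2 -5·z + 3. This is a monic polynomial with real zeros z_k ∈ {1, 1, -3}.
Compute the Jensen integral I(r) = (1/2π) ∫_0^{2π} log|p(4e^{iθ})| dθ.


Zeros: -3, 1, 1; r = 4.
Inside |z| < r: -3, 1, 1. Outside (|z| ≥ r): ∅.
p(0) = 3, so log|p(0)| = log(3) = 1.0986.
Apply Jensen: I(r) = log|p(0)| + Σ_k log(r/|z_k|), summed over zeros inside |z| < r.
  log(r/|z_k|) for z_k = 1: log(4/1) = 1.3863
  log(r/|z_k|) for z_k = 1: log(4/1) = 1.3863
  log(r/|z_k|) for z_k = -3: log(4/3) = 0.2877
Sum over inside zeros: 3.0603.
I(r) = log|p(0)| + (inside sum) = 1.0986 + 3.0603 = 4.1589.
Closed form (all zeros inside, monic): I(r) = n·log(r) = 3·log(4) = 4.1589. ✓

I(r) ≈ 4.1589.


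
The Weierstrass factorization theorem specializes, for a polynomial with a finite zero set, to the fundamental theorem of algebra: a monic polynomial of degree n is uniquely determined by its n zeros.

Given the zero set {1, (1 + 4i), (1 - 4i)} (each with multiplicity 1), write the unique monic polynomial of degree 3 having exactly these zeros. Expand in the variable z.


The polynomial is p(z) = ∏_{α ∈ S} (z − α), where S = {1, (1 + 4i), (1 - 4i)}.
Expanding the product yields: p(z) = z^3 -3·z^2 + 19·z -17.
Note conjugate pairs combine to real quadratics: (z − (1+4i))(z − (1−4i)) = z² − 2z + 17.
The resulting polynomial has degree 3 and real coefficients as required.

p(z) = z^3 -3·z^2 + 19·z -17.


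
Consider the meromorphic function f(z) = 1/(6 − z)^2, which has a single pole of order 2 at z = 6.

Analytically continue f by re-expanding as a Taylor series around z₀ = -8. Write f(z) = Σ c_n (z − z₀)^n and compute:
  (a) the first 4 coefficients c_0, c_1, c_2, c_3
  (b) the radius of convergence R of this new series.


Let w = z − z₀, so z = z₀ + w.
Then 6 − z = 6 − (z₀ + w) = (6 − z₀) − w = 14 − w.
f(z) = 1/(14 − w)^2 = (1/(14)^2) · (1 − w/(14))^{−2}.
By the binomial series (1−u)^{−2} = Σ_{n≥0} C(n+1, 1) u^n for |u|<1, with u = w/(14):
  c_n = C(n+1, 1) / (14)^(n+2).
  c_0 = 1/(14)^2 = 1/196.
  c_1 = 2/(14)^3 = 1/1372.
  c_2 = 3/(14)^4 = 3/38416.
  c_3 = 4/(14)^5 = 1/134456.
The series is valid for |w/d| < 1, i.e. |z − z₀| < |d|.
Radius of convergence: R = |6 − z₀| = |14| = 14 (distance from z₀ to the singularity z = 6).

c_0 = 1/196, c_1 = 1/1372, c_2 = 3/38416, c_3 = 1/134456; R = 14.


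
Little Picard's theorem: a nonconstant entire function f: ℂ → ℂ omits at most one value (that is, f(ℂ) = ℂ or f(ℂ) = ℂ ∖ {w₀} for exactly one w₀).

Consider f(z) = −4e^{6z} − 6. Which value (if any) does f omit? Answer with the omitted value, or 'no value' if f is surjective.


Little Picard bounds the complement of f(ℂ) to at most one point.
e^{6z} is never zero on ℂ, so -4·e^{6z} takes every value in ℂ ∖ {0}. Adding -6 shifts the range to ℂ ∖ {-6}. Thus f omits exactly the value -6.

Omitted value: -6.


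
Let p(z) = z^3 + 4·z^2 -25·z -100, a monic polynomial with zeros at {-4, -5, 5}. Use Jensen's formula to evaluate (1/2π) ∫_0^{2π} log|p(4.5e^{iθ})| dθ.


Zeros: -5, -4, 5; r = 4.5.
Inside |z| < r: -4. Outside (|z| ≥ r): -5, 5.
p(0) = -100, so log|p(0)| = log(100) = 4.6052.
Apply Jensen: I(r) = log|p(0)| + Σ_k log(r/|z_k|), summed over zeros inside |z| < r.
  log(r/|z_k|) for z_k = -4: log(4.5/4) = 0.1178
  Outside zeros (-5, 5) contribute nothing to the Jensen sum.
Sum over inside zeros: 0.1178.
I(r) = log|p(0)| + (inside sum) = 4.6052 + 0.1178 = 4.7230.
Note: since some zeros are outside |z| ≤ r, the simplified n·log(r) form does NOT apply — only the inside zeros contribute.

I(r) ≈ 4.7230.


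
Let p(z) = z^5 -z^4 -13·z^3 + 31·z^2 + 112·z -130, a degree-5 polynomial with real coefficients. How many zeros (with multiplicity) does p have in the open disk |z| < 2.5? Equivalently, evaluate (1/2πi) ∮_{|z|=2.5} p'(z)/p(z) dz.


The zeros of p are: (3 + 2i), (3 - 2i), (-3 + 1i), (-3 - 1i), 1.
Their magnitudes are: 3.606, 3.606, 3.162, 3.162, 1.
Zeros with |z| < R = 2.5: 1.
Count = 1.
By the argument principle, (1/2πi) ∮_{|z|=R} p'(z)/p(z) dz equals exactly this count.

Number of zeros inside |z| < 2.5: 1.


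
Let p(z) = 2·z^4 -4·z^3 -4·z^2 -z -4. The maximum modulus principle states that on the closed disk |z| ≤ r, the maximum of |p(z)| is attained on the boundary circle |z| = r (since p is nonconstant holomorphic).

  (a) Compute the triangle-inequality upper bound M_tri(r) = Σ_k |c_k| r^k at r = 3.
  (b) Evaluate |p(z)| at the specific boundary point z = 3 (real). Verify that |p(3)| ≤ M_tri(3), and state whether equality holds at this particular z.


Coefficients: c_0 = -4, c_1 = -1, c_2 = -4, c_3 = -4, c_4 = 2. Radius r = 3.
Part (a). Triangle bound: M_tri(r) = Σ_k |c_k| r^k
  = |-4|·3^0 + |-1|·3^1 + |-4|·3^2 + |-4|·3^3 + |2|·3^4
  = 4 + 3 + 36 + 108 + 162 = 313.
This bounds M(r) := max_{|z|=r} |p(z)| from above; equality holds iff all terms c_k z^k can be made to align in phase at a single z on |z|=r.
Part (b). At z = 3 (real, on the circle |z| = r):
  p(3) = (-4)·3^0 + (-1)·3^1 + (-4)·3^2 + (-4)·3^3 + (2)·3^4 = 11.
  |p(3)| = 11.
Check: |p(3)| = 11 ≤ 313 = M_tri(3). ✓ Equality does not hold at z = 3 (the coefficients have mixed signs, so the terms do not all align in phase there).

M_tri(3) = 313; |p(3)| = 11; equality at z=3: no.


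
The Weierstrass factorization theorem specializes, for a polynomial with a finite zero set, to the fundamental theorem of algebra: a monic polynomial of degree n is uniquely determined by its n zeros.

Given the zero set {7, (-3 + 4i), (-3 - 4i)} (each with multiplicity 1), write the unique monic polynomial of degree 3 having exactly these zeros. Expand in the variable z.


The polynomial is p(z) = ∏_{α ∈ S} (z − α), where S = {7, (-3 + 4i), (-3 - 4i)}.
Expanding the product yields: p(z) = z^3 -z^2 -17·z -175.
Note conjugate pairs combine to real quadratics: (z − (-3+4i))(z − (-3−4i)) = z² + 6z + 25.
The resulting polynomial has degree 3 and real coefficients as required.

p(z) = z^3 -z^2 -17·z -175.


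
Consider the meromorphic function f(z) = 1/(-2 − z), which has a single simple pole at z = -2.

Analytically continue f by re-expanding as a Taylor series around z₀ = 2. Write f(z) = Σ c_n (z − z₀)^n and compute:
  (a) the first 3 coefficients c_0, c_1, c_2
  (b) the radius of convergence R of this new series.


Let w = z − z₀, so z = z₀ + w.
Then -2 − z = -2 − (z₀ + w) = (-2 − z₀) − w = -4 − w.
f(z) = 1/(-4 − w) = (1/(-4)) · 1/(1 − w/(-4)) = Σ_{n≥0} w^n / (-4)^(n+1).
So c_n = 1/(-4)^(n+1):
  c_0 = 1/(-4)^1 = -1/4.
  c_1 = 1/(-4)^2 = 1/16.
  c_2 = 1/(-4)^3 = -1/64.
The series is valid for |w/d| < 1, i.e. |z − z₀| < |d|.
Radius of convergence: R = |-2 − z₀| = |-4| = 4 (distance from z₀ to the singularity z = -2).

c_0 = -1/4, c_1 = 1/16, c_2 = -1/64; R = 4.


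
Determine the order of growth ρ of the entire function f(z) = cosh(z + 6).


cosh(w) is a linear combination of e^{iw} and e^{−iw} (or e^w, e^{−w} in the hyperbolic case), so |cosh(w)| ≤ e^{|w|}. With w = z + 6, |w| ≤ 1|z| + 6 = 1r + 6 on |z| = r, giving M(r) ≤ e^{1r + 6}, so ρ ≤ 1. On a suitable ray (z = it for sin/cos; z = t for sinh/cosh, t real → ∞), |cosh(z + 6)| grows like e^{1|t|}/2, so ρ ≥ 1. Hence ρ = 1.
Therefore ρ = 1.

Order ρ = 1.


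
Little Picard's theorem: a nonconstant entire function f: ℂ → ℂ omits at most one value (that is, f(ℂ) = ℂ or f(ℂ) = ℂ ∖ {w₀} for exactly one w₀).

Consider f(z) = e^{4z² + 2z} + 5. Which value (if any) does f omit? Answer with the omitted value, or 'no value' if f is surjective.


Little Picard bounds the complement of f(ℂ) to at most one point.
The exponent g(z) = 4z² + 2z is a nonconstant polynomial, hence surjective onto ℂ. So e^{g(z)} takes every value in {e^w : w ∈ ℂ} = ℂ ∖ {0}. Adding 5 shifts the range to ℂ ∖ {5}. f omits exactly 5.

Omitted value: 5.


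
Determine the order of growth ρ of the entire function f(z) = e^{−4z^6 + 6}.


|e^{−4z^6 + 6}| = e^{Re(-4·z^6) + 6} ≤ e^{4|z|^6 + 6} = e^{4r^6 + 6} on |z| = r, so ρ ≤ 6. Choosing z on |z|=r so that -4·z^6 is real positive (always possible by picking arg z appropriately) gives |f(z)| = e^{4r^6 + 6}, matching the bound. The additive constant 6 does not affect log log M(r) ~ 6·log r. Hence ρ = 6.
Therefore ρ = 6.

Order ρ = 6.


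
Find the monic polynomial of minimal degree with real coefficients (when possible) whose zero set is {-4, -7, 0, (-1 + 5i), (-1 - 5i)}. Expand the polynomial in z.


The polynomial is p(z) = ∏_{α ∈ S} (z − α), where S = {-4, -7, 0, (-1 + 5i), (-1 - 5i)}.
Expanding the product yields: p(z) = z^5 + 13·z^4 + 76·z^3 + 342·z^2 + 728·z.
Note conjugate pairs combine to real quadratics: (z − (-1+5i))(z − (-1−5i)) = z² + 2z + 26.
The resulting polynomial has degree 5 and real coefficients as required.

p(z) = z^5 + 13·z^4 + 76·z^3 + 342·z^2 + 728·z.


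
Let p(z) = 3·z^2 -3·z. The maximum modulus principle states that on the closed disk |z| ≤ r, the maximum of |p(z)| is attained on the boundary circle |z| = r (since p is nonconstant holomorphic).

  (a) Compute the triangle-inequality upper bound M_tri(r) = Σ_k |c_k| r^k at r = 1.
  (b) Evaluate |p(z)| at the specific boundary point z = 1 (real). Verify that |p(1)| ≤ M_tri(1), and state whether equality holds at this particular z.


Coefficients: c_0 = 0, c_1 = -3, c_2 = 3. Radius r = 1.
Part (a). Triangle bound: M_tri(r) = Σ_k |c_k| r^k
  = |0|·1^0 + |-3|·1^1 + |3|·1^2
  = 0 + 3 + 3 = 6.
This bounds M(r) := max_{|z|=r} |p(z)| from above; equality holds iff all terms c_k z^k can be made to align in phase at a single z on |z|=r.
Part (b). At z = 1 (real, on the circle |z| = r):
  p(1) = (0)·1^0 + (-3)·1^1 + (3)·1^2 = 0.
  |p(1)| = 0.
Check: |p(1)| = 0 ≤ 6 = M_tri(1). ✓ Equality does not hold at z = 1 (the coefficients have mixed signs, so the terms do not all align in phase there).

M_tri(1) = 6; |p(1)| = 0; equality at z=1: no.


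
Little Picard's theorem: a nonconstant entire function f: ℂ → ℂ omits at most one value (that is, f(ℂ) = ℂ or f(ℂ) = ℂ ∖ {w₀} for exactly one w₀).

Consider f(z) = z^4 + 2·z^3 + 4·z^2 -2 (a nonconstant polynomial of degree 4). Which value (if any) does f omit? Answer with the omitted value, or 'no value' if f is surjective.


Little Picard bounds the complement of f(ℂ) to at most one point.
For every w ∈ ℂ, the equation p(z) − w = 0 is a nonconstant polynomial in z and hence has at least one root by the fundamental theorem of algebra. So p is surjective onto ℂ, omitting no value.

Omitted value: no value.


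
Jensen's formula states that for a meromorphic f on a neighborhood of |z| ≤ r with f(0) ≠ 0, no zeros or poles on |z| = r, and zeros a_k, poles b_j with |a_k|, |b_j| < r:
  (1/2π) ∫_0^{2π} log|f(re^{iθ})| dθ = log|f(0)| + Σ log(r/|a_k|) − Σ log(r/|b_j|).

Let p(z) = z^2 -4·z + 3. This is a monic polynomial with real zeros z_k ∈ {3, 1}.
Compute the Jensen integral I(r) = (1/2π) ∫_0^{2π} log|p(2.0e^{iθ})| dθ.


Zeros: 1, 3; r = 2.0.
Inside |z| < r: 1. Outside (|z| ≥ r): 3.
p(0) = 3, so log|p(0)| = log(3) = 1.0986.
Apply Jensen: I(r) = log|p(0)| + Σ_k log(r/|z_k|), summed over zeros inside |z| < r.
  log(r/|z_k|) for z_k = 1: log(2.0/1) = 0.6931
  Outside zeros (3) contribute nothing to the Jensen sum.
Sum over inside zeros: 0.6931.
I(r) = log|p(0)| + (inside sum) = 1.0986 + 0.6931 = 1.7918.
Note: since some zeros are outside |z| ≤ r, the simplified n·log(r) form does NOT apply — only the inside zeros contribute.

I(r) ≈ 1.7918.


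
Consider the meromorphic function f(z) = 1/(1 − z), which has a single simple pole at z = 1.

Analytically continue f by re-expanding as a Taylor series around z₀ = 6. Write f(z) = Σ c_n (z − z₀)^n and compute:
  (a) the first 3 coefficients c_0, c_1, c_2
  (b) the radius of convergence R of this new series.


Let w = z − z₀, so z = z₀ + w.
Then 1 − z = 1 − (z₀ + w) = (1 − z₀) − w = -5 − w.
f(z) = 1/(-5 − w) = (1/(-5)) · 1/(1 − w/(-5)) = Σ_{n≥0} w^n / (-5)^(n+1).
So c_n = 1/(-5)^(n+1):
  c_0 = 1/(-5)^1 = -1/5.
  c_1 = 1/(-5)^2 = 1/25.
  c_2 = 1/(-5)^3 = -1/125.
The series is valid for |w/d| < 1, i.e. |z − z₀| < |d|.
Radius of convergence: R = |1 − z₀| = |-5| = 5 (distance from z₀ to the singularity z = 1).

c_0 = -1/5, c_1 = 1/25, c_2 = -1/125; R = 5.


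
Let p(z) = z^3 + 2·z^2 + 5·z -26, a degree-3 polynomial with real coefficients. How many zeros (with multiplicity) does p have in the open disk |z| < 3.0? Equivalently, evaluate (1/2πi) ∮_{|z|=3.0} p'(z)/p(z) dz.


The zeros of p are: (-2 + 3i), (-2 - 3i), 2.
Their magnitudes are: 3.606, 3.606, 2.
Zeros with |z| < R = 3.0: 2.
Count = 1.
By the argument principle, (1/2πi) ∮_{|z|=R} p'(z)/p(z) dz equals exactly this count.

Number of zeros inside |z| < 3.0: 1.


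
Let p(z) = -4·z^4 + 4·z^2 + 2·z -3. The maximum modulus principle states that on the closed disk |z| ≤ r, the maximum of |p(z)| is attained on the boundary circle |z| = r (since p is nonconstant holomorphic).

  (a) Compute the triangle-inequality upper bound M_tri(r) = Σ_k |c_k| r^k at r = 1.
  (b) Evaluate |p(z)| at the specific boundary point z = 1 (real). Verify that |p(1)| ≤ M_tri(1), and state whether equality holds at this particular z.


Coefficients: c_0 = -3, c_1 = 2, c_2 = 4, c_3 = 0, c_4 = -4. Radius r = 1.
Part (a). Triangle bound: M_tri(r) = Σ_k |c_k| r^k
  = |-3|·1^0 + |2|·1^1 + |4|·1^2 + |0|·1^3 + |-4|·1^4
  = 3 + 2 + 4 + 0 + 4 = 13.
This bounds M(r) := max_{|z|=r} |p(z)| from above; equality holds iff all terms c_k z^k can be made to align in phase at a single z on |z|=r.
Part (b). At z = 1 (real, on the circle |z| = r):
  p(1) = (-3)·1^0 + (2)·1^1 + (4)·1^2 + (0)·1^3 + (-4)·1^4 = -1.
  |p(1)| = 1.
Check: |p(1)| = 1 ≤ 13 = M_tri(1). ✓ Equality does not hold at z = 1 (the coefficients have mixed signs, so the terms do not all align in phase there).

M_tri(1) = 13; |p(1)| = 1; equality at z=1: no.


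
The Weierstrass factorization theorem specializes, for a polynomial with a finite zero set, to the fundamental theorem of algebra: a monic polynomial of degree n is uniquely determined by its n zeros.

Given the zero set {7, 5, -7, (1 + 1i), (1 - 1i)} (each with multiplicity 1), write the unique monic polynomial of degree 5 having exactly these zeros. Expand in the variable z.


The polynomial is p(z) = ∏_{α ∈ S} (z − α), where S = {7, 5, -7, (1 + 1i), (1 - 1i)}.
Expanding the product yields: p(z) = z^5 -7·z^4 -37·z^3 + 333·z^2 -588·z + 490.
Note conjugate pairs combine to real quadratics: (z − (1+1i))(z − (1−1i)) = z² − 2z + 2.
The resulting polynomial has degree 5 and real coefficients as required.

p(z) = z^5 -7·z^4 -37·z^3 + 333·z^2 -588·z + 490.


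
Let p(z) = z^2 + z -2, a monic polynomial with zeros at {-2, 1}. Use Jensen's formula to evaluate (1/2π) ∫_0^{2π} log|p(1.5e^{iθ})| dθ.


Zeros: -2, 1; r = 1.5.
Inside |z| < r: 1. Outside (|z| ≥ r): -2.
p(0) = -2, so log|p(0)| = log(2) = 0.6931.
Apply Jensen: I(r) = log|p(0)| + Σ_k log(r/|z_k|), summed over zeros inside |z| < r.
  log(r/|z_k|) for z_k = 1: log(1.5/1) = 0.4055
  Outside zeros (-2) contribute nothing to the Jensen sum.
Sum over inside zeros: 0.4055.
I(r) = log|p(0)| + (inside sum) = 0.6931 + 0.4055 = 1.0986.
Note: since some zeros are outside |z| ≤ r, the simplified n·log(r) form does NOT apply — only the inside zeros contribute.

I(r) ≈ 1.0986.


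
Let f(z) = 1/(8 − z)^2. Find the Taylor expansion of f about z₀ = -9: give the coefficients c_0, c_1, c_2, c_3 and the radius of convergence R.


Let w = z − z₀, so z = z₀ + w.
Then 8 − z = 8 − (z₀ + w) = (8 − z₀) − w = 17 − w.
f(z) = 1/(17 − w)^2 = (1/(17)^2) · (1 − w/(17))^{−2}.
By the binomial series (1−u)^{−2} = Σ_{n≥0} C(n+1, 1) u^n for |u|<1, with u = w/(17):
  c_n = C(n+1, 1) / (17)^(n+2).
  c_0 = 1/(17)^2 = 1/289.
  c_1 = 2/(17)^3 = 2/4913.
  c_2 = 3/(17)^4 = 3/83521.
  c_3 = 4/(17)^5 = 4/1419857.
The series is valid for |w/d| < 1, i.e. |z − z₀| < |d|.
Radius of convergence: R = |8 − z₀| = |17| = 17 (distance from z₀ to the singularity z = 8).

c_0 = 1/289, c_1 = 2/4913, c_2 = 3/83521, c_3 = 4/1419857; R = 17.


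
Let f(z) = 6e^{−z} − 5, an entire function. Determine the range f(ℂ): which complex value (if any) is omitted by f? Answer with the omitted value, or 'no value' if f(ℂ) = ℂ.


Little Picard bounds the complement of f(ℂ) to at most one point.
e^{−z} is never zero on ℂ, so 6·e^{−z} takes every value in ℂ ∖ {0}. Adding -5 shifts the range to ℂ ∖ {-5}. Thus f omits exactly the value -5.

Omitted value: -5.


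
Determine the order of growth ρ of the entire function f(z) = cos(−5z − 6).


cos(w) is a linear combination of e^{iw} and e^{−iw} (or e^w, e^{−w} in the hyperbolic case), so |cos(w)| ≤ e^{|w|}. With w = −5z − 6, |w| ≤ 5|z| + 6 = 5r + 6 on |z| = r, giving M(r) ≤ e^{5r + 6}, so ρ ≤ 1. On a suitable ray (z = it for sin/cos; z = t for sinh/cosh, t real → ∞), |cos(−5z − 6)| grows like e^{5|t|}/2, so ρ ≥ 1. Hence ρ = 1.
Therefore ρ = 1.

Order ρ = 1.


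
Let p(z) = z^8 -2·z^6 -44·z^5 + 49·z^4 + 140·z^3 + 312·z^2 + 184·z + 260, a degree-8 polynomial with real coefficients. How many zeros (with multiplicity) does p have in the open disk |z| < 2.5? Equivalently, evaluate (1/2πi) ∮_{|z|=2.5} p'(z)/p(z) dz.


The zeros of p are: (-1 + 1i), (-1 - 1i), (0 + 1i), (0 - 1i), (-2 + 3i), (-2 - 3i), (3 + 1i), (3 - 1i).
Their magnitudes are: 1.414, 1.414, 1, 1, 3.606, 3.606, 3.162, 3.162.
Zeros with |z| < R = 2.5: (-1 + 1i), (-1 - 1i), (0 + 1i), (0 - 1i).
Count = 4.
By the argument principle, (1/2πi) ∮_{|z|=R} p'(z)/p(z) dz equals exactly this count.

Number of zeros inside |z| < 2.5: 4.


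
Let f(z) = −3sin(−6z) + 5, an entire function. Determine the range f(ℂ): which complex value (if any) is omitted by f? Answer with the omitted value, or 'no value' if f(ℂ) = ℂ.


Little Picard bounds the complement of f(ℂ) to at most one point.
sin is entire and surjective onto ℂ: for every w ∈ ℂ, sin(ζ) = w has a solution ζ ∈ ℂ (e.g., via the complex inverse arcsin). With ζ = −6z this gives z = ζ/(-6). Then -3·sin(−6z) takes every value in -3·ℂ = ℂ, and adding 5 is a bijection of ℂ. So f is surjective and omits no value. (Note: only on the real line is sin bounded by [−1, 1].)

Omitted value: no value.


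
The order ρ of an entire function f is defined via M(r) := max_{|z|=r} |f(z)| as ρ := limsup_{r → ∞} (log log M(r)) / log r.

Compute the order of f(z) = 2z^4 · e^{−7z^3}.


M(r) = max_{|z|=r} |2|·|z|^4·|e^{−7z^3}| = 2·r^4 · e^{7r^3} (the factors attain their maxima compatibly on |z|=r). Then log M(r) = log 2 + 4·log r + 7r^3, dominated by the last term, so log log M(r) ~ 3·log r. The polynomial factor 2z^4 contributes only a log r term and does not affect the order. ρ = 3.
Therefore ρ = 3.

Order ρ = 3.


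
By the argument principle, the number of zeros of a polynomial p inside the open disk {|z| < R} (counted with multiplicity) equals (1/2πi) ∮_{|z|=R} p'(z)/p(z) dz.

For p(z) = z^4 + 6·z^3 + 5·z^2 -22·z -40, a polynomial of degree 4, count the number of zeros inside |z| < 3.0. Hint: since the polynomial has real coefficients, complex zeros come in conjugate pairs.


The zeros of p are: (-2 + 1i), (-2 - 1i), -4, 2.
Their magnitudes are: 2.236, 2.236, 4, 2.
Zeros with |z| < R = 3.0: (-2 + 1i), (-2 - 1i), 2.
Count = 3.
By the argument principle, (1/2πi) ∮_{|z|=R} p'(z)/p(z) dz equals exactly this count.

Number of zeros inside |z| < 3.0: 3.


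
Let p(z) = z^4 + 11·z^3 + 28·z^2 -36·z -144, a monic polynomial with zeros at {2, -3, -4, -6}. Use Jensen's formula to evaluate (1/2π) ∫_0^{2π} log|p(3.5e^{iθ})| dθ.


Zeros: -6, -4, -3, 2; r = 3.5.
Inside |z| < r: -3, 2. Outside (|z| ≥ r): -6, -4.
p(0) = -144, so log|p(0)| = log(144) = 4.9698.
Apply Jensen: I(r) = log|p(0)| + Σ_k log(r/|z_k|), summed over zeros inside |z| < r.
  log(r/|z_k|) for z_k = 2: log(3.5/2) = 0.5596
  log(r/|z_k|) for z_k = -3: log(3.5/3) = 0.1542
  Outside zeros (-6, -4) contribute nothing to the Jensen sum.
Sum over inside zeros: 0.7138.
I(r) = log|p(0)| + (inside sum) = 4.9698 + 0.7138 = 5.6836.
Note: since some zeros are outside |z| ≤ r, the simplified n·log(r) form does NOT apply — only the inside zeros contribute.

I(r) ≈ 5.6836.


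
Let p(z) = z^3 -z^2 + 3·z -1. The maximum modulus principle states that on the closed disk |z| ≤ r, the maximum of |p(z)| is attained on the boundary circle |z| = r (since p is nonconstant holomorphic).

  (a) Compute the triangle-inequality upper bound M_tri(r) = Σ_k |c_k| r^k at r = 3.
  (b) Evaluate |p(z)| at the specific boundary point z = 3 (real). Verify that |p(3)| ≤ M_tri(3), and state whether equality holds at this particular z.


Coefficients: c_0 = -1, c_1 = 3, c_2 = -1, c_3 = 1. Radius r = 3.
Part (a). Triangle bound: M_tri(r) = Σ_k |c_k| r^k
  = |-1|·3^0 + |3|·3^1 + |-1|·3^2 + |1|·3^3
  = 1 + 9 + 9 + 27 = 46.
This bounds M(r) := max_{|z|=r} |p(z)| from above; equality holds iff all terms c_k z^k can be made to align in phase at a single z on |z|=r.
Part (b). At z = 3 (real, on the circle |z| = r):
  p(3) = (-1)·3^0 + (3)·3^1 + (-1)·3^2 + (1)·3^3 = 26.
  |p(3)| = 26.
Check: |p(3)| = 26 ≤ 46 = M_tri(3). ✓ Equality does not hold at z = 3 (the coefficients have mixed signs, so the terms do not all align in phase there).

M_tri(3) = 46; |p(3)| = 26; equality at z=3: no.


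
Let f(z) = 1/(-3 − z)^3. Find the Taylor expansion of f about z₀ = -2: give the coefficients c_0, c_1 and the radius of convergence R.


Let w = z − z₀, so z = z₀ + w.
Then -3 − z = -3 − (z₀ + w) = (-3 − z₀) − w = -1 − w.
f(z) = 1/(-1 − w)^3 = (1/(-1)^3) · (1 − w/(-1))^{−3}.
By the binomial series (1−u)^{−3} = Σ_{n≥0} C(n+2, 2) u^n for |u|<1, with u = w/(-1):
  c_n = C(n+2, 2) / (-1)^(n+3).
  c_0 = 1/(-1)^3 = -1.
  c_1 = 3/(-1)^4 = 3.
The series is valid for |w/d| < 1, i.e. |z − z₀| < |d|.
Radius of convergence: R = |-3 − z₀| = |-1| = 1 (distance from z₀ to the singularity z = -3).

c_0 = -1, c_1 = 3; R = 1.


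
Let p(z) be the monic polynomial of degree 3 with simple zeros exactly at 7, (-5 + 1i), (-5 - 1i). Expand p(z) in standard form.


The polynomial is p(z) = ∏_{α ∈ S} (z − α), where S = {7, (-5 + 1i), (-5 - 1i)}.
Expanding the product yields: p(z) = z^3 + 3·z^2 -44·z -182.
Note conjugate pairs combine to real quadratics: (z − (-5+1i))(z − (-5−1i)) = z² + 10z + 26.
The resulting polynomial has degree 3 and real coefficients as required.

p(z) = z^3 + 3·z^2 -44·z -182.


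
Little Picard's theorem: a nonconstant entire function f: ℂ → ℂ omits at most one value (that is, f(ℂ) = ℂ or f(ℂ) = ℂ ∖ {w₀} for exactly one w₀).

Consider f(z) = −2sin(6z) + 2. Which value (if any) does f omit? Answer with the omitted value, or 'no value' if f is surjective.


Little Picard bounds the complement of f(ℂ) to at most one point.
sin is entire and surjective onto ℂ: for every w ∈ ℂ, sin(ζ) = w has a solution ζ ∈ ℂ (e.g., via the complex inverse arcsin). With ζ = 6z this gives z = ζ/(6). Then -2·sin(6z) takes every value in -2·ℂ = ℂ, and adding 2 is a bijection of ℂ. So f is surjective and omits no value. (Note: only on the real line is sin bounded by [−1, 1].)

Omitted value: no value.


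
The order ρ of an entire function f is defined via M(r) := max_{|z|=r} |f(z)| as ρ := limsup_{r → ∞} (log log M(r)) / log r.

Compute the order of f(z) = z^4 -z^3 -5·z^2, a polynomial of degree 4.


|f(z)| ≤ Σ|c_k|·r^k = O(r^4) as r → ∞. Polynomial growth is O(e^{r^ε}) for every ε > 0 (since r^4/e^{r^ε} → 0), so ρ ≤ ε for all ε > 0, i.e. ρ = 0. Every nonconstant polynomial has order 0.
Therefore ρ = 0.

Order ρ = 0.


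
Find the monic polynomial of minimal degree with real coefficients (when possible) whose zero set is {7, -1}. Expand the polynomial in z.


The polynomial is p(z) = ∏_{α ∈ S} (z − α), where S = {7, -1}.
Expanding the product yields: p(z) = z^2 -6·z -7.
The resulting polynomial has degree 2 and real coefficients as required.

p(z) = z^2 -6·z -7.


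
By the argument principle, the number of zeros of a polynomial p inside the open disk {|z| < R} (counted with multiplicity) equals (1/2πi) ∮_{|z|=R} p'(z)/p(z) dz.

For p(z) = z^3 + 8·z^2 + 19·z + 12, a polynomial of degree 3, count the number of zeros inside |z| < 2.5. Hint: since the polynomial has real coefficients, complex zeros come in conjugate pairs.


The zeros of p are: -1, -3, -4.
Their magnitudes are: 1, 3, 4.
Zeros with |z| < R = 2.5: -1.
Count = 1.
By the argument principle, (1/2πi) ∮_{|z|=R} p'(z)/p(z) dz equals exactly this count.

Number of zeros inside |z| < 2.5: 1.


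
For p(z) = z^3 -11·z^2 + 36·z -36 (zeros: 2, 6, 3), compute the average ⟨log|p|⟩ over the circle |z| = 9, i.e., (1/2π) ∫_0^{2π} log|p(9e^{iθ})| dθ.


Zeros: 2, 3, 6; r = 9.
Inside |z| < r: 2, 3, 6. Outside (|z| ≥ r): ∅.
p(0) = -36, so log|p(0)| = log(36) = 3.5835.
Apply Jensen: I(r) = log|p(0)| + Σ_k log(r/|z_k|), summed over zeros inside |z| < r.
  log(r/|z_k|) for z_k = 2: log(9/2) = 1.5041
  log(r/|z_k|) for z_k = 6: log(9/6) = 0.4055
  log(r/|z_k|) for z_k = 3: log(9/3) = 1.0986
Sum over inside zeros: 3.0082.
I(r) = log|p(0)| + (inside sum) = 3.5835 + 3.0082 = 6.5917.
Closed form (all zeros inside, monic): I(r) = n·log(r) = 3·log(9) = 6.5917. ✓

I(r) ≈ 6.5917.


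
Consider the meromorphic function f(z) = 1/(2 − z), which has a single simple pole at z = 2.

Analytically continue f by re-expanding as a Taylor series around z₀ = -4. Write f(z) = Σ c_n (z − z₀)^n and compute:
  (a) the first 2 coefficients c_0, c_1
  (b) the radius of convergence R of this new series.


Let w = z − z₀, so z = z₀ + w.
Then 2 − z = 2 − (z₀ + w) = (2 − z₀) − w = 6 − w.
f(z) = 1/(6 − w) = (1/(6)) · 1/(1 − w/(6)) = Σ_{n≥0} w^n / (6)^(n+1).
So c_n = 1/(6)^(n+1):
  c_0 = 1/(6)^1 = 1/6.
  c_1 = 1/(6)^2 = 1/36.
The series is valid for |w/d| < 1, i.e. |z − z₀| < |d|.
Radius of convergence: R = |2 − z₀| = |6| = 6 (distance from z₀ to the singularity z = 2).

c_0 = 1/6, c_1 = 1/36; R = 6.


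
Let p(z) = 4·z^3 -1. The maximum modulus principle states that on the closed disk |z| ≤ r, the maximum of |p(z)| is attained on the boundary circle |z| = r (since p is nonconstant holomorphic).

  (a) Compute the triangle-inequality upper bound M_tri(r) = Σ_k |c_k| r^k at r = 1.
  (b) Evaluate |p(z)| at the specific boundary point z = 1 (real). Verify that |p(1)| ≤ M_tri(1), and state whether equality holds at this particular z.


Coefficients: c_0 = -1, c_1 = 0, c_2 = 0, c_3 = 4. Radius r = 1.
Part (a). Triangle bound: M_tri(r) = Σ_k |c_k| r^k
  = |-1|·1^0 + |0|·1^1 + |0|·1^2 + |4|·1^3
  = 1 + 0 + 0 + 4 = 5.
This bounds M(r) := max_{|z|=r} |p(z)| from above; equality holds iff all terms c_k z^k can be made to align in phase at a single z on |z|=r.
Part (b). At z = 1 (real, on the circle |z| = r):
  p(1) = (-1)·1^0 + (0)·1^1 + (0)·1^2 + (4)·1^3 = 3.
  |p(1)| = 3.
Check: |p(1)| = 3 ≤ 5 = M_tri(1). ✓ Equality does not hold at z = 1 (the coefficients have mixed signs, so the terms do not all align in phase there).

M_tri(1) = 5; |p(1)| = 3; equality at z=1: no.


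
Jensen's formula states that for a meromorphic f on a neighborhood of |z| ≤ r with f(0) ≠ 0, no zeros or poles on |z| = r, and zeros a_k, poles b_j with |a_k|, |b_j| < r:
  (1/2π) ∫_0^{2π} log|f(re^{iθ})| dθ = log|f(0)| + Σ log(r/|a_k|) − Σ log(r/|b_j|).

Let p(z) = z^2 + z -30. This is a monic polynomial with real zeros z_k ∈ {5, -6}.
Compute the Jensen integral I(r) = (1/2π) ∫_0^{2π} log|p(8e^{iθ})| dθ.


Zeros: -6, 5; r = 8.
Inside |z| < r: -6, 5. Outside (|z| ≥ r): ∅.
p(0) = -30, so log|p(0)| = log(30) = 3.4012.
Apply Jensen: I(r) = log|p(0)| + Σ_k log(r/|z_k|), summed over zeros inside |z| < r.
  log(r/|z_k|) for z_k = 5: log(8/5) = 0.4700
  log(r/|z_k|) for z_k = -6: log(8/6) = 0.2877
Sum over inside zeros: 0.7577.
I(r) = log|p(0)| + (inside sum) = 3.4012 + 0.7577 = 4.1589.
Closed form (all zeros inside, monic): I(r) = n·log(r) = 2·log(8) = 4.1589. ✓

I(r) ≈ 4.1589.


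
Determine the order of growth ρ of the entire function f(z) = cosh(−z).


cosh(w) is a linear combination of e^{iw} and e^{−iw} (or e^w, e^{−w} in the hyperbolic case), so |cosh(w)| ≤ e^{|w|}. With w = −z, |w| ≤ 1|z| + 0 = 1r + 0 on |z| = r, giving M(r) ≤ e^{1r + 0}, so ρ ≤ 1. On a suitable ray (z = it for sin/cos; z = t for sinh/cosh, t real → ∞), |cosh(−z)| grows like e^{1|t|}/2, so ρ ≥ 1. Hence ρ = 1.
Therefore ρ = 1.

Order ρ = 1.


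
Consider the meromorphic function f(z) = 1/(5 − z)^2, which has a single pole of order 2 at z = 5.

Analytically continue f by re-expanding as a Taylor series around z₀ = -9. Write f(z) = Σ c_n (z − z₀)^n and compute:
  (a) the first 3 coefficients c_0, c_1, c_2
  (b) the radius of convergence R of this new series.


Let w = z − z₀, so z = z₀ + w.
Then 5 − z = 5 − (z₀ + w) = (5 − z₀) − w = 14 − w.
f(z) = 1/(14 − w)^2 = (1/(14)^2) · (1 − w/(14))^{−2}.
By the binomial series (1−u)^{−2} = Σ_{n≥0} C(n+1, 1) u^n for |u|<1, with u = w/(14):
  c_n = C(n+1, 1) / (14)^(n+2).
  c_0 = 1/(14)^2 = 1/196.
  c_1 = 2/(14)^3 = 1/1372.
  c_2 = 3/(14)^4 = 3/38416.
The series is valid for |w/d| < 1, i.e. |z − z₀| < |d|.
Radius of convergence: R = |5 − z₀| = |14| = 14 (distance from z₀ to the singularity z = 5).

c_0 = 1/196, c_1 = 1/1372, c_2 = 3/38416; R = 14.


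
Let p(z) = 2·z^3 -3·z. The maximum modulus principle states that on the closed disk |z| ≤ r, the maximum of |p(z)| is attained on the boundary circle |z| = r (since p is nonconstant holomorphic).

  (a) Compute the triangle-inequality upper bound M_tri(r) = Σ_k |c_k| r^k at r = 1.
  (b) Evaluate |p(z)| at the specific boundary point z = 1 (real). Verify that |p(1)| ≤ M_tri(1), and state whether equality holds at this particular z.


Coefficients: c_0 = 0, c_1 = -3, c_2 = 0, c_3 = 2. Radius r = 1.
Part (a). Triangle bound: M_tri(r) = Σ_k |c_k| r^k
  = |0|·1^0 + |-3|·1^1 + |0|·1^2 + |2|·1^3
  = 0 + 3 + 0 + 2 = 5.
This bounds M(r) := max_{|z|=r} |p(z)| from above; equality holds iff all terms c_k z^k can be made to align in phase at a single z on |z|=r.
Part (b). At z = 1 (real, on the circle |z| = r):
  p(1) = (0)·1^0 + (-3)·1^1 + (0)·1^2 + (2)·1^3 = -1.
  |p(1)| = 1.
Check: |p(1)| = 1 ≤ 5 = M_tri(1). ✓ Equality does not hold at z = 1 (the coefficients have mixed signs, so the terms do not all align in phase there).

M_tri(1) = 5; |p(1)| = 1; equality at z=1: no.


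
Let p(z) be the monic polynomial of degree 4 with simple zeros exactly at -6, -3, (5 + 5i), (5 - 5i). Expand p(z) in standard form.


The polynomial is p(z) = ∏_{α ∈ S} (z − α), where S = {-6, -3, (5 + 5i), (5 - 5i)}.
Expanding the product yields: p(z) = z^4 -z^3 -22·z^2 + 270·z + 900.
Note conjugate pairs combine to real quadratics: (z − (5+5i))(z − (5−5i)) = z² − 10z + 50.
The resulting polynomial has degree 4 and real coefficients as required.

p(z) = z^4 -z^3 -22·z^2 + 270·z + 900.
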